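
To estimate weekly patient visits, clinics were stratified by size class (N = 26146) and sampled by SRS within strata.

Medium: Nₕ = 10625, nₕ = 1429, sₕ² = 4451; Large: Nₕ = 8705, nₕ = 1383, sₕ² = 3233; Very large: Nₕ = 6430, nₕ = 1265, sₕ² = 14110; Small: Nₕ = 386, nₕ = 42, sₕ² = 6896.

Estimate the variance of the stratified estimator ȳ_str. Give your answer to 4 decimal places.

Var(ȳ_str) = Σₕ Wₕ²(1 − fₕ)sₕ²/nₕ with Wₕ = Nₕ/N, N = 26146.
Medium: Wₕ = 0.40637191; term = 0.40637191²·(1 − 0.13449412)·4451/1429 = 0.44518729.
Large: Wₕ = 0.33293812; term = 0.33293812²·(1 − 0.15887421)·3233/1383 = 0.21795735.
Very large: Wₕ = 0.24592672; term = 0.24592672²·(1 − 0.19673406)·14110/1265 = 0.54188518.
Small: Wₕ = 0.01476325; term = 0.01476325²·(1 − 0.10880829)·6896/42 = 0.031892106.
Sum = 1.2369219.

1.2369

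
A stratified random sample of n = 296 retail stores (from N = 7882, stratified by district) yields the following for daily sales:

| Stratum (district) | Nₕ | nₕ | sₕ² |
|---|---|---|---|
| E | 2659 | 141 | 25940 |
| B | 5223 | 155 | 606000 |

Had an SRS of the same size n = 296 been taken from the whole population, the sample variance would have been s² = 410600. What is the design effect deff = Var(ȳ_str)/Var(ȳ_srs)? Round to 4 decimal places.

1.2626

Var(ȳ_str) = Σ Wₕ²(1−fₕ)sₕ²/nₕ with Wₕ = Nₕ/7882:
  E: (2659/7882)²·(1−141/2659)·25940/141 = 19.826774
  B: (5223/7882)²·(1−155/5223)·606000/155 = 1665.8071
  → Var(ȳ_str) = 1685.6339.
Var(ȳ_srs) = (1 − 296/7882)·410600/296 = 1335.0688.
deff = 1685.6339 / 1335.0688 = 1.2626.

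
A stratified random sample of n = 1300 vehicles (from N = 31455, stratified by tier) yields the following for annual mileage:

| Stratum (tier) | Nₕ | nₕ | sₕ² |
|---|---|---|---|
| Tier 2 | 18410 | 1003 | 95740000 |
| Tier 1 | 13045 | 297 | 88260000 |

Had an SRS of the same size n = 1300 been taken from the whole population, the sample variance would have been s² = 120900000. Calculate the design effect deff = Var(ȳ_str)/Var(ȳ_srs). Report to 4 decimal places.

Var(ȳ_str) = Σ Wₕ²(1−fₕ)sₕ²/nₕ with Wₕ = Nₕ/31455:
  Tier 2: (18410/31455)²·(1−1003/18410)·95740000/1003 = 30916.536
  Tier 1: (13045/31455)²·(1−297/13045)·88260000/297 = 49947.555
  → Var(ȳ_str) = 80864.091.
Var(ȳ_srs) = (1 − 1300/31455)·120900000/1300 = 89156.414.
deff = 80864.091 / 89156.414 = 0.9070.

0.9070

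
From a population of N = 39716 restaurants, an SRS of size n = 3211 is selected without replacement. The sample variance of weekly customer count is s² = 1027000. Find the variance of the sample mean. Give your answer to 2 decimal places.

293.98

Under SRS without replacement, Var(ȳ) = (1 − f)·s²/n with f = n/N = 3211/39716 = 0.08084903.
Var(ȳ) = (1 − 0.08084903)·1027000/3211 = 0.91915097·319.83806 = 293.97946.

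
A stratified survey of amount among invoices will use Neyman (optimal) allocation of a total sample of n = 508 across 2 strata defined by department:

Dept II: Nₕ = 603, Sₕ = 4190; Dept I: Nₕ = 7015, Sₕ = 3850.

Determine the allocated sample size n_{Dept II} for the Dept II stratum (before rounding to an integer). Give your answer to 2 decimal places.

Neyman allocation: nₕ = n·NₕSₕ / Σⱼ NⱼSⱼ.
Σ NⱼSⱼ = 603·4190 + 7015·3850 = 2.953432 × 10^7.
n_{Dept II} = 508·603·4190 / (2.953432 × 10^7) = 43.46.

43.46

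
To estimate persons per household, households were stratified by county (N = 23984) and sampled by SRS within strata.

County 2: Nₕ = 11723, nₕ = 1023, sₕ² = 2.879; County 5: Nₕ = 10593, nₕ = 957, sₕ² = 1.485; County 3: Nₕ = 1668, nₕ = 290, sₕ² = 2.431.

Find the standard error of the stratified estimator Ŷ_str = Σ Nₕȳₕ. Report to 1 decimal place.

Var(Ŷ_str) = Σₕ Nₕ²(1 − fₕ)sₕ²/nₕ.
County 2: 11723²·(1 − 1023/11723)·2.879/1023 = 353011.27.
County 5: 10593²·(1 − 957/10593)·1.485/957 = 158390.92.
County 3: 1668²·(1 − 290/1668)·2.431/290 = 19267.804.
Sum = 530669.99.
SE = √(530669.99) = 728.5.

728.5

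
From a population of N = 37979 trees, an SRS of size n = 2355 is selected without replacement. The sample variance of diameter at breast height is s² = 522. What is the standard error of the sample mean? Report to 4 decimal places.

Under SRS without replacement, Var(ȳ) = (1 − f)·s²/n with f = n/N = 2355/37979 = 0.06200795.
Var(ȳ) = (1 − 0.06200795)·522/2355 = 0.93799205·0.22165605 = 0.20791161.
SE(ȳ) = √(0.20791161) = 0.4560.

0.4560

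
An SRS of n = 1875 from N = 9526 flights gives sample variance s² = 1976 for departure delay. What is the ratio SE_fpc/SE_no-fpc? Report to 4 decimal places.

0.8962

f = n/N = 1875/9526 = 0.19682973.
SE_no-fpc = √(s²/n) = 1.0265801; SE_fpc = √((1−f)s²/n) = 0.92001868.
Ratio = √(1−f) = 0.89619767.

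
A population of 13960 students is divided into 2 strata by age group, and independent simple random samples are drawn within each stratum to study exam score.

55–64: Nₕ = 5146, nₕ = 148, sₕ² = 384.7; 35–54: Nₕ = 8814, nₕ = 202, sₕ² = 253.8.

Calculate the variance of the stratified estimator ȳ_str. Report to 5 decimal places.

0.83243

Var(ȳ_str) = Σₕ Wₕ²(1 − fₕ)sₕ²/nₕ with Wₕ = Nₕ/N, N = 13960.
55–64: Wₕ = 0.36862464; term = 0.36862464²·(1 − 0.02876020)·384.7/148 = 0.34304861.
35–54: Wₕ = 0.63137536; term = 0.63137536²·(1 − 0.02291808)·253.8/202 = 0.4893803.
Sum = 0.83242891.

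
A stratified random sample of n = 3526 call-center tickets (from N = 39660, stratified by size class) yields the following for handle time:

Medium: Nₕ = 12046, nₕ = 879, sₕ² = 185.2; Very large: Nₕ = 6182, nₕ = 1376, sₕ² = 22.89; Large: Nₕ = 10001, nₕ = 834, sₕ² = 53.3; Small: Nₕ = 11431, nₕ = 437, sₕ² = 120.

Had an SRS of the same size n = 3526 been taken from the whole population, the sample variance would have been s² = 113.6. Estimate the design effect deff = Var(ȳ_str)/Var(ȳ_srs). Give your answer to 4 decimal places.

1.4989

Var(ȳ_str) = Σ Wₕ²(1−fₕ)sₕ²/nₕ with Wₕ = Nₕ/39660:
  Medium: (12046/39660)²·(1−879/12046)·185.2/879 = 0.018018808
  Very large: (6182/39660)²·(1−1376/6182)·22.89/1376 = 3.1422064 × 10^-4
  Large: (10001/39660)²·(1−834/10001)·53.3/834 = 0.003725001
  Small: (11431/39660)²·(1−437/11431)·120/437 = 0.021939885
  → Var(ȳ_str) = 0.043997915.
Var(ȳ_srs) = (1 − 3526/39660)·113.6/3526 = 0.029353464.
deff = 0.043997915 / 0.029353464 = 1.4989.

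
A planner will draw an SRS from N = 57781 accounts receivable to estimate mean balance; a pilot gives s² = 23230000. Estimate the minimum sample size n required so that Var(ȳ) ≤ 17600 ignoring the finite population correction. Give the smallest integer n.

1320

Without fpc, n₀ = s²/D = 23230000/17600 = 1319.8864.
Rounding up, n = 1320.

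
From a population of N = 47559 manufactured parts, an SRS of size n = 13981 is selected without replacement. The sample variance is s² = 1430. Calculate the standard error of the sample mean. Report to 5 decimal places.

0.26873

Under SRS without replacement, Var(ȳ) = (1 − f)·s²/n with f = n/N = 13981/47559 = 0.29397170.
Var(ȳ) = (1 − 0.29397170)·1430/13981 = 0.70602830·0.10228167 = 0.072213752.
SE(ȳ) = √(0.072213752) = 0.26873.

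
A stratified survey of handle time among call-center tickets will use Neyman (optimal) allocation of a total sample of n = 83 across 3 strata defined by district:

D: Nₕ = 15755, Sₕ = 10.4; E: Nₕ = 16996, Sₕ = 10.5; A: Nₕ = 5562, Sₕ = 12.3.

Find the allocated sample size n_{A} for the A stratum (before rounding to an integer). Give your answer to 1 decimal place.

13.8

Neyman allocation: nₕ = n·NₕSₕ / Σⱼ NⱼSⱼ.
Σ NⱼSⱼ = 15755·10.4 + 16996·10.5 + 5562·12.3 = 410722.6.
n_{A} = 83·5562·12.3 / 410722.6 = 13.8.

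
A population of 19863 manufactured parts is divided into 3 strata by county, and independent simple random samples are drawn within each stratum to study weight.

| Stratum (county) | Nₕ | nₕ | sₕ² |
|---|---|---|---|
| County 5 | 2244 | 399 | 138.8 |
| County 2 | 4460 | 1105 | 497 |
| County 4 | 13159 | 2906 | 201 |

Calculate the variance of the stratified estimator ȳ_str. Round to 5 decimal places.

0.04436

Var(ȳ_str) = Σₕ Wₕ²(1 − fₕ)sₕ²/nₕ with Wₕ = Nₕ/N, N = 19863.
County 5: Wₕ = 0.11297387; term = 0.11297387²·(1 − 0.17780749)·138.8/399 = 0.0036504475.
County 2: Wₕ = 0.22453809; term = 0.22453809²·(1 − 0.24775785)·497/1105 = 0.017058145.
County 4: Wₕ = 0.66248804; term = 0.66248804²·(1 − 0.22083745)·201/2906 = 0.023652911.
Sum = 0.044361504.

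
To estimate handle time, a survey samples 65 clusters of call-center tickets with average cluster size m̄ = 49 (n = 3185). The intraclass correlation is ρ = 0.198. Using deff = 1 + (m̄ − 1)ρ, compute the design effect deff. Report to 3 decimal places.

10.504

deff = 1 + (49 − 1)·0.198 = 1 + 9.504 = 10.504.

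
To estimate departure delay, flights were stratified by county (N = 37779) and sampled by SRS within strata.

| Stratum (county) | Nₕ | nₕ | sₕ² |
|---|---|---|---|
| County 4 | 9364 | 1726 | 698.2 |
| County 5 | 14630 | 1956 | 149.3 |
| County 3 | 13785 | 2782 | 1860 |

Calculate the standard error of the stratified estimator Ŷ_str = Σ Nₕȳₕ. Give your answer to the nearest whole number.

12021

Var(Ŷ_str) = Σₕ Nₕ²(1 − fₕ)sₕ²/nₕ.
County 4: 9364²·(1 − 1726/9364)·698.2/1726 = 2.893211 × 10^7.
County 5: 14630²·(1 − 1956/14630)·149.3/1956 = 1.4153016 × 10^7.
County 3: 13785²·(1 − 2782/13785)·1860/2782 = 1.0140835 × 10^8.
Sum = 1.4449348 × 10^8.
SE = √(1.4449348 × 10^8) = 12021.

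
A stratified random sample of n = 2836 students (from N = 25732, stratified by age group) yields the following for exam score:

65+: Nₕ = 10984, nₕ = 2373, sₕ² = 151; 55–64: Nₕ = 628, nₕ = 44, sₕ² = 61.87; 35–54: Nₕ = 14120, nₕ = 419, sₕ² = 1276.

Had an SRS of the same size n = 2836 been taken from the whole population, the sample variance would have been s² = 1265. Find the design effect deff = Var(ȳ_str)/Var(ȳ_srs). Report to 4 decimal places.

Var(ȳ_str) = Σ Wₕ²(1−fₕ)sₕ²/nₕ with Wₕ = Nₕ/25732:
  65+: (10984/25732)²·(1−2373/10984)·151/2373 = 0.0090896307
  55–64: (628/25732)²·(1−44/628)·61.87/44 = 7.7884824 × 10^-4
  35–54: (14120/25732)²·(1−419/14120)·1276/419 = 0.88976748
  → Var(ȳ_str) = 0.89963596.
Var(ȳ_srs) = (1 − 2836/25732)·1265/2836 = 0.3968902.
deff = 0.89963596 / 0.3968902 = 2.2667.

2.2667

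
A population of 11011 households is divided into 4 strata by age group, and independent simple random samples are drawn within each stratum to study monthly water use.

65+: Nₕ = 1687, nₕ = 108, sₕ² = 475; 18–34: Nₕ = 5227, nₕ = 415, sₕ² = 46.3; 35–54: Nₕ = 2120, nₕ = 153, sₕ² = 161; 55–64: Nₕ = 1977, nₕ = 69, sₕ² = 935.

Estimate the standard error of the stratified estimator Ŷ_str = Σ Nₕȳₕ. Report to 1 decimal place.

Var(Ŷ_str) = Σₕ Nₕ²(1 − fₕ)sₕ²/nₕ.
65+: 1687²·(1 − 108/1687)·475/108 = 1.1715668 × 10^7.
18–34: 5227²·(1 − 415/5227)·46.3/415 = 2.8061508 × 10^6.
35–54: 2120²·(1 − 153/2120)·161/153 = 4.3880813 × 10^6.
55–64: 1977²·(1 − 69/1977)·935/69 = 5.1114905 × 10^7.
Sum = 7.0024805 × 10^7.
SE = √(7.0024805 × 10^7) = 8368.1.

8368.1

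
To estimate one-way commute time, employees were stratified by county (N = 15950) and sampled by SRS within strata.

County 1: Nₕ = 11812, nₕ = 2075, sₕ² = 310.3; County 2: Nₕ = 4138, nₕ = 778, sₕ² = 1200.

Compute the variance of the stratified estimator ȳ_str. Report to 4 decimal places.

0.1519

Var(ȳ_str) = Σₕ Wₕ²(1 − fₕ)sₕ²/nₕ with Wₕ = Nₕ/N, N = 15950.
County 1: Wₕ = 0.74056426; term = 0.74056426²·(1 − 0.17566881)·310.3/2075 = 0.067606882.
County 2: Wₕ = 0.25943574; term = 0.25943574²·(1 − 0.18801353)·1200/778 = 0.084296596.
Sum = 0.15190348.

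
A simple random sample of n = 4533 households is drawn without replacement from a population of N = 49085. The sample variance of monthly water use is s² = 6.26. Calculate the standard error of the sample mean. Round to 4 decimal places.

Under SRS without replacement, Var(ȳ) = (1 − f)·s²/n with f = n/N = 4533/49085 = 0.09235001.
Var(ȳ) = (1 − 0.09235001)·6.26/4533 = 0.90764999·0.0013809839 = 0.00125345.
SE(ȳ) = √(0.00125345) = 0.0354.

0.0354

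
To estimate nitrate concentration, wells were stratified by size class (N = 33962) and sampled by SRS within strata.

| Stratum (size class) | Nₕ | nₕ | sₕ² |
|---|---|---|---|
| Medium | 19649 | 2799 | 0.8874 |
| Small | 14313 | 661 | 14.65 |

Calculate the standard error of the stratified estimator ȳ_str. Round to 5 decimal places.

Var(ȳ_str) = Σₕ Wₕ²(1 − fₕ)sₕ²/nₕ with Wₕ = Nₕ/N, N = 33962.
Medium: Wₕ = 0.57855839; term = 0.57855839²·(1 − 0.14245000)·0.8874/2799 = 9.1006072 × 10^-5.
Small: Wₕ = 0.42144161; term = 0.42144161²·(1 − 0.04618179)·14.65/661 = 0.0037547117.
Sum = 0.0038457178.
SE = √(0.0038457178) = 0.06201.

0.06201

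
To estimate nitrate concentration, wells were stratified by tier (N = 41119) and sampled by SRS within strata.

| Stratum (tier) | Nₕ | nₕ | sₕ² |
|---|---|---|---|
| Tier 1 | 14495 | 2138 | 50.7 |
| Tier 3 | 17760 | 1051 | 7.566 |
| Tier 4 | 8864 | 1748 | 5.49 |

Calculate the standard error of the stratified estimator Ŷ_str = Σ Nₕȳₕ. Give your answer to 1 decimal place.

2565.5

Var(Ŷ_str) = Σₕ Nₕ²(1 − fₕ)sₕ²/nₕ.
Tier 1: 14495²·(1 − 2138/14495)·50.7/2138 = 4.2474818 × 10^6.
Tier 3: 17760²·(1 − 1051/17760)·7.566/1051 = 2.1362744 × 10^6.
Tier 4: 8864²·(1 − 1748/8864)·5.49/1748 = 198105.53.
Sum = 6.5818617 × 10^6.
SE = √(6.5818617 × 10^6) = 2565.5.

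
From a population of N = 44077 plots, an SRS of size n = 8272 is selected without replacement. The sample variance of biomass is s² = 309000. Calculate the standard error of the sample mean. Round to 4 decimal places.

5.5086

Under SRS without replacement, Var(ȳ) = (1 − f)·s²/n with f = n/N = 8272/44077 = 0.18767157.
Var(ȳ) = (1 − 0.18767157)·309000/8272 = 0.81232843·37.354932 = 30.344473.
SE(ȳ) = √(30.344473) = 5.5086.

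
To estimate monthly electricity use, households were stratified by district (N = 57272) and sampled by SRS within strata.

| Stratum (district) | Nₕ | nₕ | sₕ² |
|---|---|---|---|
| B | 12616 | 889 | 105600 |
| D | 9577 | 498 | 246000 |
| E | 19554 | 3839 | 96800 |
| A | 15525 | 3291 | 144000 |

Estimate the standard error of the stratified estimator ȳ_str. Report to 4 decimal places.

4.8320

Var(ȳ_str) = Σₕ Wₕ²(1 − fₕ)sₕ²/nₕ with Wₕ = Nₕ/N, N = 57272.
B: Wₕ = 0.22028216; term = 0.22028216²·(1 − 0.07046607)·105600/889 = 5.3577946.
D: Wₕ = 0.16721958; term = 0.16721958²·(1 − 0.05199958)·246000/498 = 13.094489.
E: Wₕ = 0.34142338; term = 0.34142338²·(1 − 0.19632812)·96800/3839 = 2.362232.
A: Wₕ = 0.27107487; term = 0.27107487²·(1 − 0.21198068)·144000/3291 = 2.5336697.
Sum = 23.348185.
SE = √(23.348185) = 4.8320.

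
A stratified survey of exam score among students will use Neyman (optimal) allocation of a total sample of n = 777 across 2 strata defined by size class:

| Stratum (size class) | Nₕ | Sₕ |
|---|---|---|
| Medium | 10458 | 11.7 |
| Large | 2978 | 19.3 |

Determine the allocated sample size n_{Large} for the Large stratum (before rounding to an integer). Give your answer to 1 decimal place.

Neyman allocation: nₕ = n·NₕSₕ / Σⱼ NⱼSⱼ.
Σ NⱼSⱼ = 10458·11.7 + 2978·19.3 = 179834.
n_{Large} = 777·2978·19.3 / 179834 = 248.3.

248.3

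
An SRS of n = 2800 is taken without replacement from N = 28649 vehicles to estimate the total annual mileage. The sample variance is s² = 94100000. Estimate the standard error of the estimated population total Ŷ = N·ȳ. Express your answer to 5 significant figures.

Var(Ŷ) = N²·Var(ȳ) = N²·(1 − n/N)·s²/n.
f = 2800/28649 = 0.09773465; Var(ȳ) = 0.90226535·94100000/2800 = 30322.56.
Var(Ŷ) = 28649² · 30322.56 = 2.4887702 × 10^13.
SE(Ŷ) = √(2.4887702 × 10^13) = 4.9888 × 10^6.

4.9888 × 10^6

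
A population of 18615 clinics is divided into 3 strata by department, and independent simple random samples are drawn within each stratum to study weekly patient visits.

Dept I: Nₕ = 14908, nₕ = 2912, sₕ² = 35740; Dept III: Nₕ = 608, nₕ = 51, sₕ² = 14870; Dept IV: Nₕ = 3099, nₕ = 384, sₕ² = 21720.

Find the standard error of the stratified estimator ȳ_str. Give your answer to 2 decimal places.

2.83

Var(ȳ_str) = Σₕ Wₕ²(1 − fₕ)sₕ²/nₕ with Wₕ = Nₕ/N, N = 18615.
Dept I: Wₕ = 0.80085952; term = 0.80085952²·(1 − 0.19533137)·35740/2912 = 6.334217.
Dept III: Wₕ = 0.03266183; term = 0.03266183²·(1 − 0.08388158)·14870/51 = 0.28495317.
Dept IV: Wₕ = 0.16647865; term = 0.16647865²·(1 − 0.12391094)·21720/384 = 1.3733901.
Sum = 7.9925603.
SE = √(7.9925603) = 2.83.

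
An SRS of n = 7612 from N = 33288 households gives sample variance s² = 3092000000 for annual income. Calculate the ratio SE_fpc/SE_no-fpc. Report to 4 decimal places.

f = n/N = 7612/33288 = 0.22867099.
SE_no-fpc = √(s²/n) = 637.33879; SE_fpc = √((1−f)s²/n) = 559.74495.
Ratio = √(1−f) = 0.87825338.

0.8783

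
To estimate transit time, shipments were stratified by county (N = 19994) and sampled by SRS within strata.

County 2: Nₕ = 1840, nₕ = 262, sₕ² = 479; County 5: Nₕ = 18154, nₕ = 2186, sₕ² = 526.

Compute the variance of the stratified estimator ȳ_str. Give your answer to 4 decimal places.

0.1878

Var(ȳ_str) = Σₕ Wₕ²(1 − fₕ)sₕ²/nₕ with Wₕ = Nₕ/N, N = 19994.
County 2: Wₕ = 0.09202761; term = 0.09202761²·(1 − 0.14239130)·479/262 = 0.013278826.
County 5: Wₕ = 0.90797239; term = 0.90797239²·(1 − 0.12041423)·526/2186 = 0.17448539.
Sum = 0.18776422.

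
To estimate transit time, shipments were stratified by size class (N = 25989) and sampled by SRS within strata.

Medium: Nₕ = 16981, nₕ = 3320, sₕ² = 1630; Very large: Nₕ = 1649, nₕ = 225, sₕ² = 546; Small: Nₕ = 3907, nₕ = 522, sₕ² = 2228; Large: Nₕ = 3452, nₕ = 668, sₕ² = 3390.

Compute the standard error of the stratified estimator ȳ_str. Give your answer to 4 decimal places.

0.5769

Var(ȳ_str) = Σₕ Wₕ²(1 − fₕ)sₕ²/nₕ with Wₕ = Nₕ/N, N = 25989.
Medium: Wₕ = 0.65339182; term = 0.65339182²·(1 − 0.19551263)·1630/3320 = 0.16862274.
Very large: Wₕ = 0.06344992; term = 0.06344992²·(1 − 0.13644633)·546/225 = 0.0084364868.
Small: Wₕ = 0.15033283; term = 0.15033283²·(1 − 0.13360635)·2228/522 = 0.083573315.
Large: Wₕ = 0.13282543; term = 0.13282543²·(1 − 0.19351101)·3390/668 = 0.0722078.
Sum = 0.33284034.
SE = √(0.33284034) = 0.5769.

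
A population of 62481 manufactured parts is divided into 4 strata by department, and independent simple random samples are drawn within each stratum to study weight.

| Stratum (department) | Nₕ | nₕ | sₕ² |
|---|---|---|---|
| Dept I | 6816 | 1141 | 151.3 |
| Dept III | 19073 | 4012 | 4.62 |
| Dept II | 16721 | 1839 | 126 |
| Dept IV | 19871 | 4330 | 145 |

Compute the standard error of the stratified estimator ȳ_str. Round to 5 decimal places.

0.09173

Var(ȳ_str) = Σₕ Wₕ²(1 − fₕ)sₕ²/nₕ with Wₕ = Nₕ/N, N = 62481.
Dept I: Wₕ = 0.10908916; term = 0.10908916²·(1 − 0.16740023)·151.3/1141 = 0.0013138712.
Dept III: Wₕ = 0.30526080; term = 0.30526080²·(1 − 0.21034971)·4.62/4012 = 8.4734042 × 10^-5.
Dept II: Wₕ = 0.26761736; term = 0.26761736²·(1 − 0.10998146)·126/1839 = 0.0043673341.
Dept IV: Wₕ = 0.31803268; term = 0.31803268²·(1 − 0.21790549)·145/4330 = 0.0026490054.
Sum = 0.0084149447.
SE = √(0.0084149447) = 0.09173.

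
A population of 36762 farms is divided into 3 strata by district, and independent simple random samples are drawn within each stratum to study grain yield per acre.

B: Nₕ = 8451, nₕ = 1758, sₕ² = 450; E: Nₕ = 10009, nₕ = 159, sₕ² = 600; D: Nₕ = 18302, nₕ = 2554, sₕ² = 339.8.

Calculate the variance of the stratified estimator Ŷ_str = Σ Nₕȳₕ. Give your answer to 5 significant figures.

Var(Ŷ_str) = Σₕ Nₕ²(1 − fₕ)sₕ²/nₕ.
B: 8451²·(1 − 1758/8451)·450/1758 = 1.4478467 × 10^7.
E: 10009²·(1 − 159/10009)·600/159 = 3.7203264 × 10^8.
D: 18302²·(1 − 2554/18302)·339.8/2554 = 3.8346563 × 10^7.
Sum = 4.2485767 × 10^8.

4.2486 × 10^8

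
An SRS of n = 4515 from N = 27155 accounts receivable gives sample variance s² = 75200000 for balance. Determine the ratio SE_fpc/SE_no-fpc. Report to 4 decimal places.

0.9131

f = n/N = 4515/27155 = 0.16626772.
SE_no-fpc = √(s²/n) = 129.05655; SE_fpc = √((1−f)s²/n) = 117.84017.
Ratio = √(1−f) = 0.91308941.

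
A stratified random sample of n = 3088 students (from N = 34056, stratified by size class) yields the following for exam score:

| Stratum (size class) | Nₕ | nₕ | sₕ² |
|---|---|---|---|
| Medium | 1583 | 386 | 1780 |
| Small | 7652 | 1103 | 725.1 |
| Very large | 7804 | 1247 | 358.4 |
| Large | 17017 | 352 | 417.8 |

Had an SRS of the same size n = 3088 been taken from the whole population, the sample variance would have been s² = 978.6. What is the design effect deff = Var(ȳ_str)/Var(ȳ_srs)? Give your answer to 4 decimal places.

Var(ȳ_str) = Σ Wₕ²(1−fₕ)sₕ²/nₕ with Wₕ = Nₕ/34056:
  Medium: (1583/34056)²·(1−386/1583)·1780/386 = 0.0075339111
  Small: (7652/34056)²·(1−1103/7652)·725.1/1103 = 0.028404364
  Very large: (7804/34056)²·(1−1247/7804)·358.4/1247 = 0.01268051
  Large: (17017/34056)²·(1−352/17017)·417.8/352 = 0.29021965
  → Var(ȳ_str) = 0.33883844.
Var(ȳ_srs) = (1 − 3088/34056)·978.6/3088 = 0.28816912.
deff = 0.33883844 / 0.28816912 = 1.1758.

1.1758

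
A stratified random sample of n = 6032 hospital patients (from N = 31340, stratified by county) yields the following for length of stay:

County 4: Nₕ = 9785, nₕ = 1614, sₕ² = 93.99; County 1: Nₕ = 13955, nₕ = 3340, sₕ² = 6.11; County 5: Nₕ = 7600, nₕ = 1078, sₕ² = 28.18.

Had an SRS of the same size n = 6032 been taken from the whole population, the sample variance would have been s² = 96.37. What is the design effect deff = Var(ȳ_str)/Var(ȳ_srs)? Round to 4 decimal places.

Var(ȳ_str) = Σ Wₕ²(1−fₕ)sₕ²/nₕ with Wₕ = Nₕ/31340:
  County 4: (9785/31340)²·(1−1614/9785)·93.99/1614 = 0.0047404129
  County 1: (13955/31340)²·(1−3340/13955)·6.11/3340 = 2.7589676 × 10^-4
  County 5: (7600/31340)²·(1−1078/7600)·28.18/1078 = 0.0013192243
  → Var(ȳ_str) = 0.006335534.
Var(ȳ_srs) = (1 − 6032/31340)·96.37/6032 = 0.012901475.
deff = 0.006335534 / 0.012901475 = 0.4911.

0.4911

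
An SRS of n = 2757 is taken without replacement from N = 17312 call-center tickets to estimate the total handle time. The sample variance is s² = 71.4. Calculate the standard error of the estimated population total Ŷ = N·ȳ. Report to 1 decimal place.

Var(Ŷ) = N²·Var(ȳ) = N²·(1 − n/N)·s²/n.
f = 2757/17312 = 0.15925370; Var(ȳ) = 0.84074630·71.4/2757 = 0.021773408.
Var(Ŷ) = 17312² · 0.021773408 = 6.5256067 × 10^6.
SE(Ŷ) = √(6.5256067 × 10^6) = 2554.5.

2554.5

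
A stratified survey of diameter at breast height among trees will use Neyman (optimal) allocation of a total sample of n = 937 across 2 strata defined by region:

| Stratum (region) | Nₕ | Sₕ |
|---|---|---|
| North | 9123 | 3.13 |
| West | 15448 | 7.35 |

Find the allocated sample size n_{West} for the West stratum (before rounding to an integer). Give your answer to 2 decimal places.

748.71

Neyman allocation: nₕ = n·NₕSₕ / Σⱼ NⱼSⱼ.
Σ NⱼSⱼ = 9123·3.13 + 15448·7.35 = 142097.79.
n_{West} = 937·15448·7.35 / 142097.79 = 748.71.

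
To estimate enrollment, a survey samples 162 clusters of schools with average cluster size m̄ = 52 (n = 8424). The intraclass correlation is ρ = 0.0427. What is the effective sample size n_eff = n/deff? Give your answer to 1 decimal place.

deff = 1 + (52 − 1)·0.0427 = 1 + 2.1777 = 3.1777.
n_eff = 8424 / 3.1777 = 2651.0.

2651.0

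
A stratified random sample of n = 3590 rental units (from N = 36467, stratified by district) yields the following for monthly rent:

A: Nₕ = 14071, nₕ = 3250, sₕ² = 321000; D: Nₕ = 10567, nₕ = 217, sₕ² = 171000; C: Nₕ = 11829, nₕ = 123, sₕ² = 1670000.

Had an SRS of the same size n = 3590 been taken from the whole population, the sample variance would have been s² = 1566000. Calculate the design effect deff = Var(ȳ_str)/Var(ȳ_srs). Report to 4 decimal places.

3.7884

Var(ȳ_str) = Σ Wₕ²(1−fₕ)sₕ²/nₕ with Wₕ = Nₕ/36467:
  A: (14071/36467)²·(1−3250/14071)·321000/3250 = 11.308733
  D: (10567/36467)²·(1−217/10567)·171000/217 = 64.807961
  C: (11829/36467)²·(1−123/11829)·1670000/123 = 1413.7344
  → Var(ȳ_str) = 1489.8511.
Var(ȳ_srs) = (1 − 3590/36467)·1566000/3590 = 393.26876.
deff = 1489.8511 / 393.26876 = 3.7884.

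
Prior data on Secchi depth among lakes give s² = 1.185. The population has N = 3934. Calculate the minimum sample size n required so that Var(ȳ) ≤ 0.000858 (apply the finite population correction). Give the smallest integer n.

1023

Without fpc, n₀ = s²/D = 1.185/0.000858 = 1381.1189.
With fpc, (1 − n/N)·s²/n ≤ D requires n ≥ n₀/(1 + n₀/N) = 1381.1189/(1 + 1381.1189/3934) = 1022.2390.
Rounding up, n = 1023.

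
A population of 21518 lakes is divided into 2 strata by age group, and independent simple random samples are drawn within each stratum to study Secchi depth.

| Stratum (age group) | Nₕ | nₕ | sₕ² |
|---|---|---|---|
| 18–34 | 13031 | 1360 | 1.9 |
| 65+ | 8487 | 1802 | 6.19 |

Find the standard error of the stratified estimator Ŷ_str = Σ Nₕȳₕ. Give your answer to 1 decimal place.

Var(Ŷ_str) = Σₕ Nₕ²(1 − fₕ)sₕ²/nₕ.
18–34: 13031²·(1 − 1360/13031)·1.9/1360 = 212471.41.
65+: 8487²·(1 − 1802/8487)·6.19/1802 = 194890.86.
Sum = 407362.27.
SE = √(407362.27) = 638.2.

638.2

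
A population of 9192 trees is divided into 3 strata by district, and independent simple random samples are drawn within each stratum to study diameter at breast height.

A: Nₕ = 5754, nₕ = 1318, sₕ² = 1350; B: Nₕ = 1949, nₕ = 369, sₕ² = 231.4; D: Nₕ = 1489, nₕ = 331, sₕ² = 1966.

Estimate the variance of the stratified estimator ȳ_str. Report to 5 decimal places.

Var(ȳ_str) = Σₕ Wₕ²(1 − fₕ)sₕ²/nₕ with Wₕ = Nₕ/N, N = 9192.
A: Wₕ = 0.62597911; term = 0.62597911²·(1 − 0.22905805)·1350/1318 = 0.30942808.
B: Wₕ = 0.21203220; term = 0.21203220²·(1 − 0.18932786)·231.4/369 = 0.022855245.
D: Wₕ = 0.16198869; term = 0.16198869²·(1 − 0.22229684)·1966/331 = 0.12121008.
Sum = 0.45349341.

0.45349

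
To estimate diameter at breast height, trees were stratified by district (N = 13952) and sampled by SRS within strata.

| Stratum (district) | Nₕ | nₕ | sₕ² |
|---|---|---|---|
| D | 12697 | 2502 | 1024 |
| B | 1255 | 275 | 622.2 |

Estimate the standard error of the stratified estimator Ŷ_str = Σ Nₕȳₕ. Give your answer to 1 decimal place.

Var(Ŷ_str) = Σₕ Nₕ²(1 − fₕ)sₕ²/nₕ.
D: 12697²·(1 − 2502/12697)·1024/2502 = 5.2978664 × 10^7.
B: 1255²·(1 − 275/1255)·622.2/275 = 2.7827047 × 10^6.
Sum = 5.5761369 × 10^7.
SE = √(5.5761369 × 10^7) = 7467.4.

7467.4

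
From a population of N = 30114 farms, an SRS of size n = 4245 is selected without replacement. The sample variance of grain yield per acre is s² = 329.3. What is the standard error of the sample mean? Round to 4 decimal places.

Under SRS without replacement, Var(ȳ) = (1 − f)·s²/n with f = n/N = 4245/30114 = 0.14096434.
Var(ȳ) = (1 − 0.14096434)·329.3/4245 = 0.85903566·0.077573616 = 0.066638503.
SE(ȳ) = √(0.066638503) = 0.2581.

0.2581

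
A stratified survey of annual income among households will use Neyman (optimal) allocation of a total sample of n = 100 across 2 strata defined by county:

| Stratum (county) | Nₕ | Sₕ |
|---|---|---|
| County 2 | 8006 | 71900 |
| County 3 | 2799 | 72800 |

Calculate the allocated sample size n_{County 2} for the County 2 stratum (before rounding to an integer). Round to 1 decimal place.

Neyman allocation: nₕ = n·NₕSₕ / Σⱼ NⱼSⱼ.
Σ NⱼSⱼ = 8006·71900 + 2799·72800 = 7.793986 × 10^8.
n_{County 2} = 100·8006·71900 / (7.793986 × 10^8) = 73.9.

73.9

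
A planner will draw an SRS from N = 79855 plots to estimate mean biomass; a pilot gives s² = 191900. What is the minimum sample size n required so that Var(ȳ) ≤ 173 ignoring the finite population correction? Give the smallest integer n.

Without fpc, n₀ = s²/D = 191900/173 = 1109.2486.
Rounding up, n = 1110.

1110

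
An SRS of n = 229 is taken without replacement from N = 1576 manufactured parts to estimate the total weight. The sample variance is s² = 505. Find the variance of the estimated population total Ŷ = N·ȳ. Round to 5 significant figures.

4.6814 × 10^6

Var(Ŷ) = N²·Var(ȳ) = N²·(1 − n/N)·s²/n.
f = 229/1576 = 0.14530457; Var(ȳ) = 0.85469543·505/229 = 1.8848087.
Var(Ŷ) = 1576² · 1.8848087 = 4.6814426 × 10^6.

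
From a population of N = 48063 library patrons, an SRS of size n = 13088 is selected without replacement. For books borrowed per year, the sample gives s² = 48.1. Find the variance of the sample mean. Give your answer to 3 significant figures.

Under SRS without replacement, Var(ȳ) = (1 − f)·s²/n with f = n/N = 13088/48063 = 0.27230926.
Var(ȳ) = (1 − 0.27230926)·48.1/13088 = 0.72769074·0.0036751222 = 0.0026743524.

0.00267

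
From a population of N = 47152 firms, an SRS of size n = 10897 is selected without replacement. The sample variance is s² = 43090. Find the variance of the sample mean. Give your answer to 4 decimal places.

3.0404

Under SRS without replacement, Var(ȳ) = (1 − f)·s²/n with f = n/N = 10897/47152 = 0.23110366.
Var(ȳ) = (1 − 0.23110366)·43090/10897 = 0.76889634·3.9542993 = 3.0404463.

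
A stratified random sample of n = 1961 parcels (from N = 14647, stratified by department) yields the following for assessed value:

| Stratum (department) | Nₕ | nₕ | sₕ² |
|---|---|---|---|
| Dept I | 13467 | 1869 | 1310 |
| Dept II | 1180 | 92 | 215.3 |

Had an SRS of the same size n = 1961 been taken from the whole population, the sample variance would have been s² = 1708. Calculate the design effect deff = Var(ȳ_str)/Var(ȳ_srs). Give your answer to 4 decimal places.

Var(ȳ_str) = Σ Wₕ²(1−fₕ)sₕ²/nₕ with Wₕ = Nₕ/14647:
  Dept I: (13467/14647)²·(1−1869/13467)·1310/1869 = 0.51029181
  Dept II: (1180/14647)²·(1−92/1180)·215.3/92 = 0.014004569
  → Var(ȳ_str) = 0.52429638.
Var(ȳ_srs) = (1 − 1961/14647)·1708/1961 = 0.75437328.
deff = 0.52429638 / 0.75437328 = 0.6950.

0.6950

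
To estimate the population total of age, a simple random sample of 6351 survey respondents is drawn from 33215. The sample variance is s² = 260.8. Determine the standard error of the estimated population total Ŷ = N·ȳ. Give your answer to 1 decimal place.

6053.2

Var(Ŷ) = N²·Var(ȳ) = N²·(1 − n/N)·s²/n.
f = 6351/33215 = 0.19120879; Var(ȳ) = 0.80879121·260.8/6351 = 0.033212525.
Var(Ŷ) = 33215² · 0.033212525 = 3.6641261 × 10^7.
SE(Ŷ) = √(3.6641261 × 10^7) = 6053.2.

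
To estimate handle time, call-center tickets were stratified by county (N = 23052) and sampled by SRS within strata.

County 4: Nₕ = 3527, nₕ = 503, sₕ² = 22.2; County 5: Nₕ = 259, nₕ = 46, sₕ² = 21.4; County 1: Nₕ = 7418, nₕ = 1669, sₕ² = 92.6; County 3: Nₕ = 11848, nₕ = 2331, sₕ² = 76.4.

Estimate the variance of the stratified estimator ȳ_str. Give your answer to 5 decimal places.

Var(ȳ_str) = Σₕ Wₕ²(1 − fₕ)sₕ²/nₕ with Wₕ = Nₕ/N, N = 23052.
County 4: Wₕ = 0.15300191; term = 0.15300191²·(1 − 0.14261412)·22.2/503 = 8.8583944 × 10^-4.
County 5: Wₕ = 0.01123547; term = 0.01123547²·(1 − 0.17760618)·21.4/46 = 4.829677 × 10^-5.
County 1: Wₕ = 0.32179420; term = 0.32179420²·(1 − 0.22499326)·92.6/1669 = 0.0044526296.
County 3: Wₕ = 0.51396842; term = 0.51396842²·(1 − 0.19674207)·76.4/2331 = 0.0069547092.
Sum = 0.012341475.

0.01234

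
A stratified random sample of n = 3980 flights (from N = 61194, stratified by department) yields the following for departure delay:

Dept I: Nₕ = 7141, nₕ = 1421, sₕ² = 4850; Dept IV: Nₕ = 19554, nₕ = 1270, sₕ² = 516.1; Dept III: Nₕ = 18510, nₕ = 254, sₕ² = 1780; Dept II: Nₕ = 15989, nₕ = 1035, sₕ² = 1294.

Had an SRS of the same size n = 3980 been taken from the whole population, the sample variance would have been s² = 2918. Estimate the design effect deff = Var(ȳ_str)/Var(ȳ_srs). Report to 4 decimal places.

Var(ȳ_str) = Σ Wₕ²(1−fₕ)sₕ²/nₕ with Wₕ = Nₕ/61194:
  Dept I: (7141/61194)²·(1−1421/7141)·4850/1421 = 0.037229314
  Dept IV: (19554/61194)²·(1−1270/19554)·516.1/1270 = 0.038798888
  Dept III: (18510/61194)²·(1−254/18510)·1780/254 = 0.63238367
  Dept II: (15989/61194)²·(1−1035/15989)·1294/1035 = 0.07982794
  → Var(ȳ_str) = 0.78823981.
Var(ȳ_srs) = (1 − 3980/61194)·2918/3980 = 0.68548142.
deff = 0.78823981 / 0.68548142 = 1.1499.

1.1499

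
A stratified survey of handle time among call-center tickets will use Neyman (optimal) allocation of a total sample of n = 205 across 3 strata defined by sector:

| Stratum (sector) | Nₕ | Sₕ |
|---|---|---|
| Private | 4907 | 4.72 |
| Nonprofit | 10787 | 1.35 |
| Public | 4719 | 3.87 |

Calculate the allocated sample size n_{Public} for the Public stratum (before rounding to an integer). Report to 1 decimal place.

66.9

Neyman allocation: nₕ = n·NₕSₕ / Σⱼ NⱼSⱼ.
Σ NⱼSⱼ = 4907·4.72 + 10787·1.35 + 4719·3.87 = 55986.02.
n_{Public} = 205·4719·3.87 / 55986.02 = 66.9.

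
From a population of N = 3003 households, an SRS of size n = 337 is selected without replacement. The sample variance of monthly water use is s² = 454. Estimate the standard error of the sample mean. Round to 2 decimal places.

Under SRS without replacement, Var(ȳ) = (1 − f)·s²/n with f = n/N = 337/3003 = 0.11222111.
Var(ȳ) = (1 − 0.11222111)·454/337 = 0.88777889·1.347181 = 1.1959989.
SE(ȳ) = √(1.1959989) = 1.09.

1.09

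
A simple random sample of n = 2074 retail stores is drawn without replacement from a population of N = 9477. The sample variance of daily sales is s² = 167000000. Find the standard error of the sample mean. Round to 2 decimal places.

250.80

Under SRS without replacement, Var(ȳ) = (1 − f)·s²/n with f = n/N = 2074/9477 = 0.21884563.
Var(ȳ) = (1 − 0.21884563)·167000000/2074 = 0.78115437·80520.733 = 62899.123.
SE(ȳ) = √(62899.123) = 250.80.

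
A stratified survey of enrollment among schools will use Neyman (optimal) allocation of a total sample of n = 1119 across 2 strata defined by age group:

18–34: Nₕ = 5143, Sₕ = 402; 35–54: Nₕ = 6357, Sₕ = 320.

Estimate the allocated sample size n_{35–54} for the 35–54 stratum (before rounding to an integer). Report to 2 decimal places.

554.97

Neyman allocation: nₕ = n·NₕSₕ / Σⱼ NⱼSⱼ.
Σ NⱼSⱼ = 5143·402 + 6357·320 = 4.101726 × 10^6.
n_{35–54} = 1119·6357·320 / (4.101726 × 10^6) = 554.97.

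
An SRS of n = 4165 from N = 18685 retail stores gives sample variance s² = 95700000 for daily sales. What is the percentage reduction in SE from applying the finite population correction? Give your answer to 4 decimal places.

f = n/N = 4165/18685 = 0.22290607.
SE_no-fpc = √(s²/n) = 151.58229; SE_fpc = √((1−f)s²/n) = 133.62423.
Ratio = √(1−f) = 0.88152931. Reduction = 100·(1 − 0.88152931) = 11.8471%.

11.8471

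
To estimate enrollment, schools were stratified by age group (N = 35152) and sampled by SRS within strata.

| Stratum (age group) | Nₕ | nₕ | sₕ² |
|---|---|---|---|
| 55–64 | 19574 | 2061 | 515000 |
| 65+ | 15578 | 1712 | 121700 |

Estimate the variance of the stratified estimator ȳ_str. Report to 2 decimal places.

Var(ȳ_str) = Σₕ Wₕ²(1 − fₕ)sₕ²/nₕ with Wₕ = Nₕ/N, N = 35152.
55–64: Wₕ = 0.55683887; term = 0.55683887²·(1 − 0.10529274)·515000/2061 = 69.321714.
65+: Wₕ = 0.44316113; term = 0.44316113²·(1 − 0.10989857)·121700/1712 = 12.426523.
Sum = 81.748237.

81.75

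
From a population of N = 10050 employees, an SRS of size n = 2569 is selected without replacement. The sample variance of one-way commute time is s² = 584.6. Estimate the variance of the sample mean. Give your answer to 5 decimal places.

0.16939

Under SRS without replacement, Var(ȳ) = (1 − f)·s²/n with f = n/N = 2569/10050 = 0.25562189.
Var(ȳ) = (1 − 0.25562189)·584.6/2569 = 0.74437811·0.22755936 = 0.16939021.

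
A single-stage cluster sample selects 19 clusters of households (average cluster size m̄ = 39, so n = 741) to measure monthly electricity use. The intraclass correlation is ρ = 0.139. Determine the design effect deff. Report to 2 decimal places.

6.28

deff = 1 + (39 − 1)·0.139 = 1 + 5.282 = 6.282.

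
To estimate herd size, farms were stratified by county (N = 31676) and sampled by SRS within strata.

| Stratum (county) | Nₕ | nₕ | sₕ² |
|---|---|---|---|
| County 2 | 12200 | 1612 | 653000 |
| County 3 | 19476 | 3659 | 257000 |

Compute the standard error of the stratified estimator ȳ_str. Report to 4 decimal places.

8.5857

Var(ȳ_str) = Σₕ Wₕ²(1 − fₕ)sₕ²/nₕ with Wₕ = Nₕ/N, N = 31676.
County 2: Wₕ = 0.38514964; term = 0.38514964²·(1 − 0.13213115)·653000/1612 = 52.150832.
County 3: Wₕ = 0.61485036; term = 0.61485036²·(1 − 0.18787225)·257000/3659 = 21.564229.
Sum = 73.715061.
SE = √(73.715061) = 8.5857.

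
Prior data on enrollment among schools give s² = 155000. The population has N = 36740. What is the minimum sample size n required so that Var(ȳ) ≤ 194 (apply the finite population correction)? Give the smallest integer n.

Without fpc, n₀ = s²/D = 155000/194 = 798.9691.
With fpc, (1 − n/N)·s²/n ≤ D requires n ≥ n₀/(1 + n₀/N) = 798.9691/(1 + 798.9691/36740) = 781.9641.
Rounding up, n = 782.

782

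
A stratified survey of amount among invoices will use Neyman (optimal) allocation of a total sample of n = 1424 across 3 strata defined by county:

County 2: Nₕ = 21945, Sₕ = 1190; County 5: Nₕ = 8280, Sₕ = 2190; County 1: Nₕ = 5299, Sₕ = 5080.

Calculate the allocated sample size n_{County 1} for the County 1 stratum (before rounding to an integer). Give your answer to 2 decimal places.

538.63

Neyman allocation: nₕ = n·NₕSₕ / Σⱼ NⱼSⱼ.
Σ NⱼSⱼ = 21945·1190 + 8280·2190 + 5299·5080 = 7.116667 × 10^7.
n_{County 1} = 1424·5299·5080 / (7.116667 × 10^7) = 538.63.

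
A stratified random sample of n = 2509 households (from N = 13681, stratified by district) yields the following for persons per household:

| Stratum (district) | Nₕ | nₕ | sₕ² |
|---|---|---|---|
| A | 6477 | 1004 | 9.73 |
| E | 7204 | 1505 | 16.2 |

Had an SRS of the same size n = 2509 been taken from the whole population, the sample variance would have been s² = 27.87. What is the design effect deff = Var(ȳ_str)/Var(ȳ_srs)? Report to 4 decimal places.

0.4626

Var(ȳ_str) = Σ Wₕ²(1−fₕ)sₕ²/nₕ with Wₕ = Nₕ/13681:
  A: (6477/13681)²·(1−1004/6477)·9.73/1004 = 0.001835451
  E: (7204/13681)²·(1−1505/7204)·16.2/1505 = 0.0023611044
  → Var(ȳ_str) = 0.0041965554.
Var(ȳ_srs) = (1 − 2509/13681)·27.87/2509 = 0.0090708794.
deff = 0.0041965554 / 0.0090708794 = 0.4626.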